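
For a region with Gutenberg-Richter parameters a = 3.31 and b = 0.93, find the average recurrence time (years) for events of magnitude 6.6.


log10(N) = 3.31 - 0.93*6.6 = -2.828
N = 10^-2.828 = 0.001486
T = 1/N = 1/0.001486 = 672.9767 years

672.9767


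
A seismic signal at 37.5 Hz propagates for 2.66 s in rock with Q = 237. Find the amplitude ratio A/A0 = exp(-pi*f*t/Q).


pi*f*t/Q = pi*37.5*2.66/237 = 1.322253
A/A0 = exp(-1.322253) = 0.266534

0.266534


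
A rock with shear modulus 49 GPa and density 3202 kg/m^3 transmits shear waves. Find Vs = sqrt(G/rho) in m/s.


Convert G to Pa: G = 49e9 Pa
Compute G/rho = 49e9 / 3202 = 15302935.6652
Vs = sqrt(15302935.6652) = 3911.9 m/s

3911.9


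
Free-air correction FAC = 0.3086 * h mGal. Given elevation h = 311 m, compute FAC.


FAC = 0.3086 * h
= 0.3086 * 311
= 95.9746 mGal

95.9746


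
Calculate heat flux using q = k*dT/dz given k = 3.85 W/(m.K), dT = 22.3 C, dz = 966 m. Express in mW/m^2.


q = k * dT / dz * 1000
= 3.85 * 22.3 / 966 * 1000
= 0.088877 * 1000
= 88.8768 mW/m^2

88.8768


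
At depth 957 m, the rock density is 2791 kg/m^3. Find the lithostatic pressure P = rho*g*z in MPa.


P = rho * g * z / 1e6
= 2791 * 9.81 * 957 / 1e6
= 26202382.47 / 1e6
= 26.2024 MPa

26.2024


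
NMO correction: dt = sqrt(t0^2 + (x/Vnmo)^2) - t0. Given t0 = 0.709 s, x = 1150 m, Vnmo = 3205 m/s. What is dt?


x/Vnmo = 1150/3205 = 0.358814
(x/Vnmo)^2 = 0.128748
t0^2 = 0.502681
sqrt(0.502681 + 0.128748) = 0.794625
dt = 0.794625 - 0.709 = 0.085625

0.085625


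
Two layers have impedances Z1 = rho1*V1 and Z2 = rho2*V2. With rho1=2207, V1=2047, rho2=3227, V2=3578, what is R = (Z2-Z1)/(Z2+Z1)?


Z1 = 2207 * 2047 = 4517729
Z2 = 3227 * 3578 = 11546206
R = (11546206 - 4517729) / (11546206 + 4517729) = 7028477 / 16063935 = 0.4375

0.4375


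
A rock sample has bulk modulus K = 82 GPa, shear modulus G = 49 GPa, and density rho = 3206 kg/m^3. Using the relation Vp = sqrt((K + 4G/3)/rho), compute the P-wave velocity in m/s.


First compute the effective modulus:
K + 4G/3 = 82e9 + 4*49e9/3 = 147333333333.33 Pa
Then divide by density:
147333333333.33 / 3206 = 45955500.104 Pa/(kg/m^3)
Take the square root:
Vp = sqrt(45955500.104) = 6779.05 m/s

6779.05


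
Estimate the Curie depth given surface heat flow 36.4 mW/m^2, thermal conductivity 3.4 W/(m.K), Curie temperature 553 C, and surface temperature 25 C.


T_Curie - T_surf = 553 - 25 = 528 C
Convert q to W/m^2: 36.4 mW/m^2 = 0.0364 W/m^2
d = 528 * 3.4 / 0.0364 = 49318.68 m

49318.68


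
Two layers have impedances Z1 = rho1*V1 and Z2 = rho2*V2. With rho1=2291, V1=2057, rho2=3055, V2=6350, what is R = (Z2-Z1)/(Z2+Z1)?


Z1 = 2291 * 2057 = 4712587
Z2 = 3055 * 6350 = 19399250
R = (19399250 - 4712587) / (19399250 + 4712587) = 14686663 / 24111837 = 0.6091

0.6091


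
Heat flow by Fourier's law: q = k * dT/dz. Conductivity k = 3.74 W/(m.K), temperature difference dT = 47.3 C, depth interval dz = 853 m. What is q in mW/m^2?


q = k * dT / dz * 1000
= 3.74 * 47.3 / 853 * 1000
= 0.207388 * 1000
= 207.388 mW/m^2

207.388


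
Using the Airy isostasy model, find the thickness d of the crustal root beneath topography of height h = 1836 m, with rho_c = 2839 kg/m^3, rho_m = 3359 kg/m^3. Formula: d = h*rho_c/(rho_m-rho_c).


rho_m - rho_c = 3359 - 2839 = 520
d = 1836 * 2839 / 520
= 5212404 / 520
= 10023.85 m

10023.85


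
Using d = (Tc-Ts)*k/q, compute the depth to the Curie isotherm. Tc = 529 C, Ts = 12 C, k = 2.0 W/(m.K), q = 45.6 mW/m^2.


T_Curie - T_surf = 529 - 12 = 517 C
Convert q to W/m^2: 45.6 mW/m^2 = 0.0456 W/m^2
d = 517 * 2.0 / 0.0456 = 22675.44 m

22675.44


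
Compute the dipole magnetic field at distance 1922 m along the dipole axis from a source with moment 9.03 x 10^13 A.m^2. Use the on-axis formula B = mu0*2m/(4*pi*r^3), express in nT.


m = 9.03 x 10^13 = 90300000000000 A.m^2
2m = 180600000000000 A.m^2
r^3 = 1922^3 = 7100029448
B = (4pi*10^-7) * 180600000000000 / (4*pi * 7100029448) * 1e9
= 226948653.295327 / 89221601416.43 * 1e9
= 2543651.4218 nT

2543651.4218


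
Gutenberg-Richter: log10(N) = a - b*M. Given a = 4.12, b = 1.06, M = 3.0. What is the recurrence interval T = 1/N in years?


log10(N) = 4.12 - 1.06*3.0 = 0.94
N = 10^0.94 = 8.709636
T = 1/N = 1/8.709636 = 0.1148 years

0.1148


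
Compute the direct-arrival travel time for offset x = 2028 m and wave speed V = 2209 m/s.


t = x / V
= 2028 / 2209
= 0.9181 s

0.9181


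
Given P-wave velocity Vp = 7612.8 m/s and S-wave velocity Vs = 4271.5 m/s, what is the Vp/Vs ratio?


Vp/Vs = 7612.8 / 4271.5
= 1.7822

1.7822


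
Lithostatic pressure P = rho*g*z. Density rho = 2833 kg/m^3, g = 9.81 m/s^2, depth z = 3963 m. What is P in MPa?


P = rho * g * z / 1e6
= 2833 * 9.81 * 3963 / 1e6
= 110138625.99 / 1e6
= 110.1386 MPa

110.1386


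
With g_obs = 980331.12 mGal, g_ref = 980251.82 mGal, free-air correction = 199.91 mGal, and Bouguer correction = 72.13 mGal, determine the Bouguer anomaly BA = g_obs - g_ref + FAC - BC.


BA = g_obs - g_ref + FAC - BC
= 980331.12 - 980251.82 + 199.91 - 72.13
= 207.08 mGal

207.08


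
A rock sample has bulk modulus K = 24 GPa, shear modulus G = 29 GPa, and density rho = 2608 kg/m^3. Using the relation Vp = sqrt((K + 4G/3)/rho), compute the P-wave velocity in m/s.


First compute the effective modulus:
K + 4G/3 = 24e9 + 4*29e9/3 = 62666666666.67 Pa
Then divide by density:
62666666666.67 / 2608 = 24028629.8569 Pa/(kg/m^3)
Take the square root:
Vp = sqrt(24028629.8569) = 4901.9 m/s

4901.9


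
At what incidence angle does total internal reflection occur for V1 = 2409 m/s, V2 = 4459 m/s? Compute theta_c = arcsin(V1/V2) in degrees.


V1/V2 = 2409/4459 = 0.540256
theta_c = arcsin(0.540256) = 32.701 degrees

32.701


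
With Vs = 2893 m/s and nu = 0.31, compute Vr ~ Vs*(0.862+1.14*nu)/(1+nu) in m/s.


Numerator factor = 0.862 + 1.14*0.31 = 1.2154
Denominator = 1 + 0.31 = 1.31
Vr = 2893 * 1.2154 / 1.31 = 2684.09 m/s

2684.09


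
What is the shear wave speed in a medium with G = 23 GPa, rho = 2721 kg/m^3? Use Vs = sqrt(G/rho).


Convert G to Pa: G = 23e9 Pa
Compute G/rho = 23e9 / 2721 = 8452774.7152
Vs = sqrt(8452774.7152) = 2907.37 m/s

2907.37


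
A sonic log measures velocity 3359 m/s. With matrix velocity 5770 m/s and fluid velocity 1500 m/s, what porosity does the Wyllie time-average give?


1/V - 1/Vm = 1/3359 - 1/5770 = 0.0001244
1/Vf - 1/Vm = 1/1500 - 1/5770 = 0.00049336
phi = 0.0001244 / 0.00049336 = 0.2521

0.2521


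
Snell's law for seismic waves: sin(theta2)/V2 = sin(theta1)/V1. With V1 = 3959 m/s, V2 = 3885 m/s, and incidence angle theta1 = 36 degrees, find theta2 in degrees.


sin(theta1) = sin(36 deg) = 0.587785
sin(theta2) = V2/V1 * sin(theta1) = 3885/3959 * 0.587785 = 0.576799
theta2 = arcsin(0.576799) = 35.2257 degrees

35.2257


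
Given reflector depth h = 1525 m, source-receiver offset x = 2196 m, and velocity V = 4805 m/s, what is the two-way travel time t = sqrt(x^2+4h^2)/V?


x^2 + 4h^2 = 2196^2 + 4*1525^2 = 4822416 + 9302500 = 14124916
sqrt(14124916) = 3758.3129
t = 3758.3129 / 4805 = 0.7822 s

0.7822


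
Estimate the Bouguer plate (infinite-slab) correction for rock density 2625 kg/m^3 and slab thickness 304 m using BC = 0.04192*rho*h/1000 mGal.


BC = 0.04192 * rho * h / 1000
= 0.04192 * 2625 * 304 / 1000
= 33.4522 mGal

33.4522


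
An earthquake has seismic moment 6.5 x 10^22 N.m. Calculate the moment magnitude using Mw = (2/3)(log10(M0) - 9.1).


log10(M0) = log10(6.5 x 10^22) = 22.8129
Mw = 2/3 * (22.8129 - 9.1)
= 2/3 * 13.7129
= 9.14

9.14


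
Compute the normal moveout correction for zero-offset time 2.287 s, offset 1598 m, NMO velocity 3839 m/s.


x/Vnmo = 1598/3839 = 0.416254
(x/Vnmo)^2 = 0.173268
t0^2 = 5.230369
sqrt(5.230369 + 0.173268) = 2.324572
dt = 2.324572 - 2.287 = 0.037572

0.037572


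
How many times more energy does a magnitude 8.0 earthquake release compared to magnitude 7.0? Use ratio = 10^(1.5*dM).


M2 - M1 = 8.0 - 7.0 = 1.0
1.5 * 1.0 = 1.5
ratio = 10^1.5 = 31.62

31.62


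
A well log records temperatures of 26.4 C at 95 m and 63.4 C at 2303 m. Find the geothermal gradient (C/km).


dT = 63.4 - 26.4 = 37.0 C
dz = 2303 - 95 = 2208 m
gradient = dT/dz * 1000 = 37.0/2208 * 1000 = 16.7572 C/km

16.7572


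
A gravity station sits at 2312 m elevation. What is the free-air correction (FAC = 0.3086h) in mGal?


FAC = 0.3086 * h
= 0.3086 * 2312
= 713.4832 mGal

713.4832


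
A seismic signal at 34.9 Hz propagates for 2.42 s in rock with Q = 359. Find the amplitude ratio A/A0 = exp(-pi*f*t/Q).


pi*f*t/Q = pi*34.9*2.42/359 = 0.739088
A/A0 = exp(-0.739088) = 0.477549

0.477549


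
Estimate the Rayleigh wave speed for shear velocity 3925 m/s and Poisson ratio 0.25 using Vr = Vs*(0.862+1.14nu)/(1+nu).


Numerator factor = 0.862 + 1.14*0.25 = 1.147
Denominator = 1 + 0.25 = 1.25
Vr = 3925 * 1.147 / 1.25 = 3601.58 m/s

3601.58


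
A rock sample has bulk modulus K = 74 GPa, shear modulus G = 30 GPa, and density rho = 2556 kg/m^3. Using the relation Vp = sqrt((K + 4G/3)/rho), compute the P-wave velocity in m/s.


First compute the effective modulus:
K + 4G/3 = 74e9 + 4*30e9/3 = 114000000000.0 Pa
Then divide by density:
114000000000.0 / 2556 = 44600938.9671 Pa/(kg/m^3)
Take the square root:
Vp = sqrt(44600938.9671) = 6678.39 m/s

6678.39


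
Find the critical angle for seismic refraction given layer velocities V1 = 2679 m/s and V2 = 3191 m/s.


V1/V2 = 2679/3191 = 0.839549
theta_c = arcsin(0.839549) = 57.0925 degrees

57.0925


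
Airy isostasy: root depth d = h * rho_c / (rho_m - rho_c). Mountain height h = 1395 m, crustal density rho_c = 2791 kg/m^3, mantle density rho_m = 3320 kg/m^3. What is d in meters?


rho_m - rho_c = 3320 - 2791 = 529
d = 1395 * 2791 / 529
= 3893445 / 529
= 7360.01 m

7360.01


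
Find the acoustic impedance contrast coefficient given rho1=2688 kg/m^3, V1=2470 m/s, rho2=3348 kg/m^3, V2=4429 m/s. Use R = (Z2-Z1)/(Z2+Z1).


Z1 = 2688 * 2470 = 6639360
Z2 = 3348 * 4429 = 14828292
R = (14828292 - 6639360) / (14828292 + 6639360) = 8188932 / 21467652 = 0.3815

0.3815


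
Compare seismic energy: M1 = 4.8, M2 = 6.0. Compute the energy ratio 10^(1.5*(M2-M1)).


M2 - M1 = 6.0 - 4.8 = 1.2
1.5 * 1.2 = 1.8
ratio = 10^1.8 = 63.1

63.1


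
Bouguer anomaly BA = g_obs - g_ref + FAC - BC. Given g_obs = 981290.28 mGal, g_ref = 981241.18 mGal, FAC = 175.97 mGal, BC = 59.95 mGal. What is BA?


BA = g_obs - g_ref + FAC - BC
= 981290.28 - 981241.18 + 175.97 - 59.95
= 165.12 mGal

165.12


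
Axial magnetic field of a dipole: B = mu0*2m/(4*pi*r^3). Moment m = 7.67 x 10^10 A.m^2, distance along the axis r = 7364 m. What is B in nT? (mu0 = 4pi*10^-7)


m = 7.67 x 10^10 = 76700000000 A.m^2
2m = 153400000000 A.m^2
r^3 = 7364^3 = 399338644544
B = (4pi*10^-7) * 153400000000 / (4*pi * 399338644544) * 1e9
= 192768.125224 / 5018237407975.74 * 1e9
= 38.4135 nT

38.4135


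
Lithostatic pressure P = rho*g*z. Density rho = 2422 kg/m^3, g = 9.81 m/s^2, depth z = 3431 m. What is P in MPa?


P = rho * g * z / 1e6
= 2422 * 9.81 * 3431 / 1e6
= 81519942.42 / 1e6
= 81.5199 MPa

81.5199


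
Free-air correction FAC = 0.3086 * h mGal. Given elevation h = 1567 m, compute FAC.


FAC = 0.3086 * h
= 0.3086 * 1567
= 483.5762 mGal

483.5762


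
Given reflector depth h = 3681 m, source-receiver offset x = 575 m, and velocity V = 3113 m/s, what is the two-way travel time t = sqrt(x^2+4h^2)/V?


x^2 + 4h^2 = 575^2 + 4*3681^2 = 330625 + 54199044 = 54529669
sqrt(54529669) = 7384.4207
t = 7384.4207 / 3113 = 2.3721 s

2.3721


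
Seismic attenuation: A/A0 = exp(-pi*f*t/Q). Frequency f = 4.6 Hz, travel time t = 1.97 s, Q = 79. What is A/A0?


pi*f*t/Q = pi*4.6*1.97/79 = 0.360369
A/A0 = exp(-0.360369) = 0.697419

0.697419


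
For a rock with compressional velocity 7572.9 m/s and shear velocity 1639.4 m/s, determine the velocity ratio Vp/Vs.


Vp/Vs = 7572.9 / 1639.4
= 4.6193

4.6193


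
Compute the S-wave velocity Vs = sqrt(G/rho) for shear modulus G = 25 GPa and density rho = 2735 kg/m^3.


Convert G to Pa: G = 25e9 Pa
Compute G/rho = 25e9 / 2735 = 9140767.8245
Vs = sqrt(9140767.8245) = 3023.37 m/s

3023.37


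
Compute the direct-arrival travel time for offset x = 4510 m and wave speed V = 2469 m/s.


t = x / V
= 4510 / 2469
= 1.8267 s

1.8267


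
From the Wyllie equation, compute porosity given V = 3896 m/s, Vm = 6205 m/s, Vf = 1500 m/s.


1/V - 1/Vm = 1/3896 - 1/6205 = 9.551e-05
1/Vf - 1/Vm = 1/1500 - 1/6205 = 0.00050551
phi = 9.551e-05 / 0.00050551 = 0.1889

0.1889


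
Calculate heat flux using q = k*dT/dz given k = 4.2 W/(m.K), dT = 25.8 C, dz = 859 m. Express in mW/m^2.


q = k * dT / dz * 1000
= 4.2 * 25.8 / 859 * 1000
= 0.126147 * 1000
= 126.1467 mW/m^2

126.1467


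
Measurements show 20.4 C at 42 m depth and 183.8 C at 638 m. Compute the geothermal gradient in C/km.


dT = 183.8 - 20.4 = 163.4 C
dz = 638 - 42 = 596 m
gradient = dT/dz * 1000 = 163.4/596 * 1000 = 274.1611 C/km

274.1611


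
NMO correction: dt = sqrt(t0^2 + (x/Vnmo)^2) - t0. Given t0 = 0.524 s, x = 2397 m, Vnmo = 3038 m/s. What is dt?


x/Vnmo = 2397/3038 = 0.789006
(x/Vnmo)^2 = 0.62253
t0^2 = 0.274576
sqrt(0.274576 + 0.62253) = 0.947157
dt = 0.947157 - 0.524 = 0.423157

0.423157


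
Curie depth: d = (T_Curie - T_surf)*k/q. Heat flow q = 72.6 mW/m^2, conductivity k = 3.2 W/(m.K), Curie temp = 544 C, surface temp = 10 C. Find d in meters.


T_Curie - T_surf = 544 - 10 = 534 C
Convert q to W/m^2: 72.6 mW/m^2 = 0.0726 W/m^2
d = 534 * 3.2 / 0.0726 = 23537.19 m

23537.19


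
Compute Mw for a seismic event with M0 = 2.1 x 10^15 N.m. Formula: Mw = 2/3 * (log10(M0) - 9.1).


log10(M0) = log10(2.1 x 10^15) = 15.3222
Mw = 2/3 * (15.3222 - 9.1)
= 2/3 * 6.2222
= 4.15

4.15


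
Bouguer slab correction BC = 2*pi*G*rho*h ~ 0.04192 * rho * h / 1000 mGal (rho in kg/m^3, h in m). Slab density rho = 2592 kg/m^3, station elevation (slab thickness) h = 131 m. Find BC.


BC = 0.04192 * rho * h / 1000
= 0.04192 * 2592 * 131 / 1000
= 14.234 mGal

14.234


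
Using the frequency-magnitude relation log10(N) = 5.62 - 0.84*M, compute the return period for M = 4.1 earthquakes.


log10(N) = 5.62 - 0.84*4.1 = 2.176
N = 10^2.176 = 149.968484
T = 1/N = 1/149.968484 = 0.0067 years

0.0067


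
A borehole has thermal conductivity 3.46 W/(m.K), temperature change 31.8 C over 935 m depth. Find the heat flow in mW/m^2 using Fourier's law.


q = k * dT / dz * 1000
= 3.46 * 31.8 / 935 * 1000
= 0.117677 * 1000
= 117.677 mW/m^2

117.677


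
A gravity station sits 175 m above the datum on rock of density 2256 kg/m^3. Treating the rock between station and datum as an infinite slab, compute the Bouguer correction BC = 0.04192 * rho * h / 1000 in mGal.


BC = 0.04192 * rho * h / 1000
= 0.04192 * 2256 * 175 / 1000
= 16.55 mGal

16.55


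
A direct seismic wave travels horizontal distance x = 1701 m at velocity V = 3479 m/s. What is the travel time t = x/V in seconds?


t = x / V
= 1701 / 3479
= 0.4889 s

0.4889


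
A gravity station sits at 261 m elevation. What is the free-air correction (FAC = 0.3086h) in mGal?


FAC = 0.3086 * h
= 0.3086 * 261
= 80.5446 mGal

80.5446


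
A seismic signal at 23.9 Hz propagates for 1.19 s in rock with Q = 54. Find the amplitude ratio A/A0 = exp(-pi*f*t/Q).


pi*f*t/Q = pi*23.9*1.19/54 = 1.65463
A/A0 = exp(-1.65463) = 0.191163

0.191163


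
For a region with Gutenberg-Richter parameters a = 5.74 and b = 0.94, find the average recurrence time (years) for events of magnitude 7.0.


log10(N) = 5.74 - 0.94*7.0 = -0.84
N = 10^-0.84 = 0.144544
T = 1/N = 1/0.144544 = 6.9183 years

6.9183


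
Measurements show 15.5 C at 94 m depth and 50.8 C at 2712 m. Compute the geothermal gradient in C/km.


dT = 50.8 - 15.5 = 35.3 C
dz = 2712 - 94 = 2618 m
gradient = dT/dz * 1000 = 35.3/2618 * 1000 = 13.4836 C/km

13.4836


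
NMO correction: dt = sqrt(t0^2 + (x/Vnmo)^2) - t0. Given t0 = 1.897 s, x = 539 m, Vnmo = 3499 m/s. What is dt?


x/Vnmo = 539/3499 = 0.154044
(x/Vnmo)^2 = 0.02373
t0^2 = 3.598609
sqrt(3.598609 + 0.02373) = 1.903244
dt = 1.903244 - 1.897 = 0.006244

0.006244


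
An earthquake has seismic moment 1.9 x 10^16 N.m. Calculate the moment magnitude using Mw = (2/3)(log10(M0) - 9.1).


log10(M0) = log10(1.9 x 10^16) = 16.2788
Mw = 2/3 * (16.2788 - 9.1)
= 2/3 * 7.1788
= 4.79

4.79


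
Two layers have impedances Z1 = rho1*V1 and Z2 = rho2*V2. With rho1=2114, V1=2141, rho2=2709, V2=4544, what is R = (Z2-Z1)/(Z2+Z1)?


Z1 = 2114 * 2141 = 4526074
Z2 = 2709 * 4544 = 12309696
R = (12309696 - 4526074) / (12309696 + 4526074) = 7783622 / 16835770 = 0.4623

0.4623


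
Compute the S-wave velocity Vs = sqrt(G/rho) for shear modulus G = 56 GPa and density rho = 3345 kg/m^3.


Convert G to Pa: G = 56e9 Pa
Compute G/rho = 56e9 / 3345 = 16741405.0822
Vs = sqrt(16741405.0822) = 4091.63 m/s

4091.63


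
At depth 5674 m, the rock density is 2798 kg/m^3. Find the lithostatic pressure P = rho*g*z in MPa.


P = rho * g * z / 1e6
= 2798 * 9.81 * 5674 / 1e6
= 155742108.12 / 1e6
= 155.7421 MPa

155.7421


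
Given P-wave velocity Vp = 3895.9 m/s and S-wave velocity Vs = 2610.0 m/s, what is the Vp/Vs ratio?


Vp/Vs = 3895.9 / 2610.0
= 1.4927

1.4927


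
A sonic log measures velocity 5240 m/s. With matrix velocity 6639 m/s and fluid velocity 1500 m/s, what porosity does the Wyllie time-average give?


1/V - 1/Vm = 1/5240 - 1/6639 = 4.021e-05
1/Vf - 1/Vm = 1/1500 - 1/6639 = 0.00051604
phi = 4.021e-05 / 0.00051604 = 0.0779

0.0779


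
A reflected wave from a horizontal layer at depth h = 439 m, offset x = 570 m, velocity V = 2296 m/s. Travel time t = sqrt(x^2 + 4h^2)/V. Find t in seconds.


x^2 + 4h^2 = 570^2 + 4*439^2 = 324900 + 770884 = 1095784
sqrt(1095784) = 1046.797
t = 1046.797 / 2296 = 0.4559 s

0.4559


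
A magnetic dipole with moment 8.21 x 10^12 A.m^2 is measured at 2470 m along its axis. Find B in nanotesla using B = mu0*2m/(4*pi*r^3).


m = 8.21 x 10^12 = 8210000000000 A.m^2
2m = 16420000000000 A.m^2
r^3 = 2470^3 = 15069223000
B = (4pi*10^-7) * 16420000000000 / (4*pi * 15069223000) * 1e9
= 20633980.548778 / 189365441088.43 * 1e9
= 108963.8132 nT

108963.8132


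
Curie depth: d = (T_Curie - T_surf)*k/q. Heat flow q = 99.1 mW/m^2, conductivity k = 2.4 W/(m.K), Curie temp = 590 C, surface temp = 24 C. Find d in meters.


T_Curie - T_surf = 590 - 24 = 566 C
Convert q to W/m^2: 99.1 mW/m^2 = 0.0991 W/m^2
d = 566 * 2.4 / 0.0991 = 13707.37 m

13707.37


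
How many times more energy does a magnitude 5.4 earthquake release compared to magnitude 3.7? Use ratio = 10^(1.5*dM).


M2 - M1 = 5.4 - 3.7 = 1.7
1.5 * 1.7 = 2.55
ratio = 10^2.55 = 354.81

354.81


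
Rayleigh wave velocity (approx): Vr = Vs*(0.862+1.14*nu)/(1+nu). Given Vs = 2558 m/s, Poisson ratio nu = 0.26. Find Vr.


Numerator factor = 0.862 + 1.14*0.26 = 1.1584
Denominator = 1 + 0.26 = 1.26
Vr = 2558 * 1.1584 / 1.26 = 2351.74 m/s

2351.74


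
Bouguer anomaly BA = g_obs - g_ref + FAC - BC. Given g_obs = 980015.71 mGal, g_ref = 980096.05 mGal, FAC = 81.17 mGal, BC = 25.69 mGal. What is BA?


BA = g_obs - g_ref + FAC - BC
= 980015.71 - 980096.05 + 81.17 - 25.69
= -24.86 mGal

-24.86


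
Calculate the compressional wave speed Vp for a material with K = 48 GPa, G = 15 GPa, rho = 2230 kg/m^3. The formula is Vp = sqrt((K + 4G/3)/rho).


First compute the effective modulus:
K + 4G/3 = 48e9 + 4*15e9/3 = 68000000000.0 Pa
Then divide by density:
68000000000.0 / 2230 = 30493273.5426 Pa/(kg/m^3)
Take the square root:
Vp = sqrt(30493273.5426) = 5522.07 m/s

5522.07


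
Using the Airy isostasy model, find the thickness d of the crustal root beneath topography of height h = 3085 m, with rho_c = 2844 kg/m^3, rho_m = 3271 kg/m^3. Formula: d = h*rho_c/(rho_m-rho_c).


rho_m - rho_c = 3271 - 2844 = 427
d = 3085 * 2844 / 427
= 8773740 / 427
= 20547.4 m

20547.4


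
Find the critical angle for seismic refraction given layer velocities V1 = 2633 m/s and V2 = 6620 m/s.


V1/V2 = 2633/6620 = 0.397734
theta_c = arcsin(0.397734) = 23.4366 degrees

23.4366


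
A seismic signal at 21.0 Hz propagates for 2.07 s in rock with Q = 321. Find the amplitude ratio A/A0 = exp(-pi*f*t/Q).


pi*f*t/Q = pi*21.0*2.07/321 = 0.425436
A/A0 = exp(-0.425436) = 0.653485

0.653485


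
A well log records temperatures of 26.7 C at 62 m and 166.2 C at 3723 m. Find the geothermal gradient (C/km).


dT = 166.2 - 26.7 = 139.5 C
dz = 3723 - 62 = 3661 m
gradient = dT/dz * 1000 = 139.5/3661 * 1000 = 38.1043 C/km

38.1043


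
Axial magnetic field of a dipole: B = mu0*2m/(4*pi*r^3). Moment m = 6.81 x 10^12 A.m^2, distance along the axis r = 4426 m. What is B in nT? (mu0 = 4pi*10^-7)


m = 6.81 x 10^12 = 6810000000000 A.m^2
2m = 13620000000000 A.m^2
r^3 = 4426^3 = 86703020776
B = (4pi*10^-7) * 13620000000000 / (4*pi * 86703020776) * 1e9
= 17115396.776757 / 1089542292455.7 * 1e9
= 15708.7952 nT

15708.7952


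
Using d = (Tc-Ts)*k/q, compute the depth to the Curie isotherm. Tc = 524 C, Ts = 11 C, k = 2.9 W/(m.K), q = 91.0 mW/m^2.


T_Curie - T_surf = 524 - 11 = 513 C
Convert q to W/m^2: 91.0 mW/m^2 = 0.091 W/m^2
d = 513 * 2.9 / 0.091 = 16348.35 m

16348.35


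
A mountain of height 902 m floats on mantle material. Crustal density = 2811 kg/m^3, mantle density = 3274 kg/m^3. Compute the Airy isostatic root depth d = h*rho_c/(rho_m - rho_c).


rho_m - rho_c = 3274 - 2811 = 463
d = 902 * 2811 / 463
= 2535522 / 463
= 5476.29 m

5476.29


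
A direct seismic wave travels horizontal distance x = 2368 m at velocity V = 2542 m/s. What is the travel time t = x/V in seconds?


t = x / V
= 2368 / 2542
= 0.9315 s

0.9315


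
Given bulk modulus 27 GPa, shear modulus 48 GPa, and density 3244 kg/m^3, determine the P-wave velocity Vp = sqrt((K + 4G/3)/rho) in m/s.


First compute the effective modulus:
K + 4G/3 = 27e9 + 4*48e9/3 = 91000000000.0 Pa
Then divide by density:
91000000000.0 / 3244 = 28051787.9162 Pa/(kg/m^3)
Take the square root:
Vp = sqrt(28051787.9162) = 5296.39 m/s

5296.39


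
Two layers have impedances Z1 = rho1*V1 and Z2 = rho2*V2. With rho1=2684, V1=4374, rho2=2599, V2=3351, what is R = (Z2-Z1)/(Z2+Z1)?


Z1 = 2684 * 4374 = 11739816
Z2 = 2599 * 3351 = 8709249
R = (8709249 - 11739816) / (8709249 + 11739816) = -3030567 / 20449065 = -0.1482

-0.1482


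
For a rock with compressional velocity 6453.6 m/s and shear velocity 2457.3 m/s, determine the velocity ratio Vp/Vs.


Vp/Vs = 6453.6 / 2457.3
= 2.6263

2.6263


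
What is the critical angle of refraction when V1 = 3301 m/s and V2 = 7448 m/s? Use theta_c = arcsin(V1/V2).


V1/V2 = 3301/7448 = 0.443206
theta_c = arcsin(0.443206) = 26.3086 degrees

26.3086


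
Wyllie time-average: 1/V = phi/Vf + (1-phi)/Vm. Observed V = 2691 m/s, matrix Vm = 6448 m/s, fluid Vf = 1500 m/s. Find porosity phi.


1/V - 1/Vm = 1/2691 - 1/6448 = 0.00021652
1/Vf - 1/Vm = 1/1500 - 1/6448 = 0.00051158
phi = 0.00021652 / 0.00051158 = 0.4232

0.4232


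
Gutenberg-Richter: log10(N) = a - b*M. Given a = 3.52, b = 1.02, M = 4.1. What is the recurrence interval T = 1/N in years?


log10(N) = 3.52 - 1.02*4.1 = -0.662
N = 10^-0.662 = 0.217771
T = 1/N = 1/0.217771 = 4.592 years

4.592


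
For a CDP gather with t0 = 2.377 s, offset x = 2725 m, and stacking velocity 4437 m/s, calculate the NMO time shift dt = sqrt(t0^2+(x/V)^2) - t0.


x/Vnmo = 2725/4437 = 0.614154
(x/Vnmo)^2 = 0.377185
t0^2 = 5.650129
sqrt(5.650129 + 0.377185) = 2.455059
dt = 2.455059 - 2.377 = 0.078059

0.078059


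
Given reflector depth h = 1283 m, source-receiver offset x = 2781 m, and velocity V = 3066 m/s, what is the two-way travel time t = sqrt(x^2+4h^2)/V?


x^2 + 4h^2 = 2781^2 + 4*1283^2 = 7733961 + 6584356 = 14318317
sqrt(14318317) = 3783.9552
t = 3783.9552 / 3066 = 1.2342 s

1.2342


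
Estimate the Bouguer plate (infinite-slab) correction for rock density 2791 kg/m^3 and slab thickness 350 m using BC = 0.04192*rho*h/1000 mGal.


BC = 0.04192 * rho * h / 1000
= 0.04192 * 2791 * 350 / 1000
= 40.9496 mGal

40.9496


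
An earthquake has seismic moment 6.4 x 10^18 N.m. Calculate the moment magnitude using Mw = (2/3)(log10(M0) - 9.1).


log10(M0) = log10(6.4 x 10^18) = 18.8062
Mw = 2/3 * (18.8062 - 9.1)
= 2/3 * 9.7062
= 6.47

6.47


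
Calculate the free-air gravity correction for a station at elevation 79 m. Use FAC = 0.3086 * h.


FAC = 0.3086 * h
= 0.3086 * 79
= 24.3794 mGal

24.3794


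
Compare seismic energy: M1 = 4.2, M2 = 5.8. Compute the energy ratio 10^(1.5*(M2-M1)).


M2 - M1 = 5.8 - 4.2 = 1.6
1.5 * 1.6 = 2.4
ratio = 10^2.4 = 251.19

251.19


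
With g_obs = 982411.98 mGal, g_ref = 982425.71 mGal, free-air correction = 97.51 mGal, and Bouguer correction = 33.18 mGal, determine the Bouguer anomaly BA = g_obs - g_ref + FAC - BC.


BA = g_obs - g_ref + FAC - BC
= 982411.98 - 982425.71 + 97.51 - 33.18
= 50.6 mGal

50.6


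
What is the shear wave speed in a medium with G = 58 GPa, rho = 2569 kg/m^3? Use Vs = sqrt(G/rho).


Convert G to Pa: G = 58e9 Pa
Compute G/rho = 58e9 / 2569 = 22576878.1627
Vs = sqrt(22576878.1627) = 4751.51 m/s

4751.51


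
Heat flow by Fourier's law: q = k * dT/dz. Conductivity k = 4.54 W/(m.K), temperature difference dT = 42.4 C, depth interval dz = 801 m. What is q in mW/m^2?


q = k * dT / dz * 1000
= 4.54 * 42.4 / 801 * 1000
= 0.24032 * 1000
= 240.3196 mW/m^2

240.3196


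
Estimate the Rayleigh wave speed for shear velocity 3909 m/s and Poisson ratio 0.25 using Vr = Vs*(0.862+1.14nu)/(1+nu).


Numerator factor = 0.862 + 1.14*0.25 = 1.147
Denominator = 1 + 0.25 = 1.25
Vr = 3909 * 1.147 / 1.25 = 3586.9 m/s

3586.9


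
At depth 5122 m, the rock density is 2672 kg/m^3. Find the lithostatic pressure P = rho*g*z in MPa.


P = rho * g * z / 1e6
= 2672 * 9.81 * 5122 / 1e6
= 134259503.04 / 1e6
= 134.2595 MPa

134.2595


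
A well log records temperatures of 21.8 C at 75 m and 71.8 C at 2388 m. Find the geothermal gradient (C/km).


dT = 71.8 - 21.8 = 50.0 C
dz = 2388 - 75 = 2313 m
gradient = dT/dz * 1000 = 50.0/2313 * 1000 = 21.6169 C/km

21.6169


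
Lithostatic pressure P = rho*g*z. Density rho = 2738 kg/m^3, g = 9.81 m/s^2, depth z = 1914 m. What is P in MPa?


P = rho * g * z / 1e6
= 2738 * 9.81 * 1914 / 1e6
= 51409618.92 / 1e6
= 51.4096 MPa

51.4096


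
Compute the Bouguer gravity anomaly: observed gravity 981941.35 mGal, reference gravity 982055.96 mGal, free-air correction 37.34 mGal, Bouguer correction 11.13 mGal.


BA = g_obs - g_ref + FAC - BC
= 981941.35 - 982055.96 + 37.34 - 11.13
= -88.4 mGal

-88.4


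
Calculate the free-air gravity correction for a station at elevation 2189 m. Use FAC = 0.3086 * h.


FAC = 0.3086 * h
= 0.3086 * 2189
= 675.5254 mGal

675.5254


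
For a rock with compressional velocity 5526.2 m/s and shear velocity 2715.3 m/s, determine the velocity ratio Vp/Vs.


Vp/Vs = 5526.2 / 2715.3
= 2.0352

2.0352


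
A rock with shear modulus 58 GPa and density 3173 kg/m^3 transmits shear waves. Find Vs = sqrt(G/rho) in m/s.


Convert G to Pa: G = 58e9 Pa
Compute G/rho = 58e9 / 3173 = 18279231.0117
Vs = sqrt(18279231.0117) = 4275.42 m/s

4275.42


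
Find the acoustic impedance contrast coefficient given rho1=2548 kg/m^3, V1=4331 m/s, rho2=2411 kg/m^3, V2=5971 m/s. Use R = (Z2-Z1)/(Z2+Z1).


Z1 = 2548 * 4331 = 11035388
Z2 = 2411 * 5971 = 14396081
R = (14396081 - 11035388) / (14396081 + 11035388) = 3360693 / 25431469 = 0.1321

0.1321


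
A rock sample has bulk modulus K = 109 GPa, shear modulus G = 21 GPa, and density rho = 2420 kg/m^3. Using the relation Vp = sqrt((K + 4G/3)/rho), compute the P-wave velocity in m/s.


First compute the effective modulus:
K + 4G/3 = 109e9 + 4*21e9/3 = 137000000000.0 Pa
Then divide by density:
137000000000.0 / 2420 = 56611570.2479 Pa/(kg/m^3)
Take the square root:
Vp = sqrt(56611570.2479) = 7524.07 m/s

7524.07


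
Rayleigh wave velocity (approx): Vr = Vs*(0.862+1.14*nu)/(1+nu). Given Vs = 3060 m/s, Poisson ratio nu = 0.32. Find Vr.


Numerator factor = 0.862 + 1.14*0.32 = 1.2268
Denominator = 1 + 0.32 = 1.32
Vr = 3060 * 1.2268 / 1.32 = 2843.95 m/s

2843.95


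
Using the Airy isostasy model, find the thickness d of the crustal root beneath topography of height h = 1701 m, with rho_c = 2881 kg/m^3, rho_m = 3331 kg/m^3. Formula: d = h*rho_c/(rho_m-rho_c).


rho_m - rho_c = 3331 - 2881 = 450
d = 1701 * 2881 / 450
= 4900581 / 450
= 10890.18 m

10890.18


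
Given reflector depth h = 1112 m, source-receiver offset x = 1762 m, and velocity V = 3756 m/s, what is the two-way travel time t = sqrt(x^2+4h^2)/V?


x^2 + 4h^2 = 1762^2 + 4*1112^2 = 3104644 + 4946176 = 8050820
sqrt(8050820) = 2837.3967
t = 2837.3967 / 3756 = 0.7554 s

0.7554


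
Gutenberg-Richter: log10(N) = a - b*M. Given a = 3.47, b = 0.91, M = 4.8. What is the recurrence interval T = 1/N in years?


log10(N) = 3.47 - 0.91*4.8 = -0.898
N = 10^-0.898 = 0.126474
T = 1/N = 1/0.126474 = 7.9068 years

7.9068


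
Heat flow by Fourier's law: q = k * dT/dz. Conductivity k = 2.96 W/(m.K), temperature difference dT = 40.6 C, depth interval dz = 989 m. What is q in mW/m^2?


q = k * dT / dz * 1000
= 2.96 * 40.6 / 989 * 1000
= 0.121513 * 1000
= 121.5126 mW/m^2

121.5126


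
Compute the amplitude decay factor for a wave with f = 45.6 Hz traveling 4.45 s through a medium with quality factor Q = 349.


pi*f*t/Q = pi*45.6*4.45/349 = 1.826625
A/A0 = exp(-1.826625) = 0.160956

0.160956


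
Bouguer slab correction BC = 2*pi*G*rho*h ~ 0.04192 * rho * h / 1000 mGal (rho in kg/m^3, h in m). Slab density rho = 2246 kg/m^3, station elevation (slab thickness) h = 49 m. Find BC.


BC = 0.04192 * rho * h / 1000
= 0.04192 * 2246 * 49 / 1000
= 4.6135 mGal

4.6135


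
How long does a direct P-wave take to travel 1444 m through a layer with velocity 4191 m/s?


t = x / V
= 1444 / 4191
= 0.3445 s

0.3445


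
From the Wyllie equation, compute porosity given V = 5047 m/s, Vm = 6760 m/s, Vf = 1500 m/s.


1/V - 1/Vm = 1/5047 - 1/6760 = 5.021e-05
1/Vf - 1/Vm = 1/1500 - 1/6760 = 0.00051874
phi = 5.021e-05 / 0.00051874 = 0.0968

0.0968


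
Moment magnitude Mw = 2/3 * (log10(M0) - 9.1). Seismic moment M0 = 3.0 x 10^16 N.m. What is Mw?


log10(M0) = log10(3.0 x 10^16) = 16.4771
Mw = 2/3 * (16.4771 - 9.1)
= 2/3 * 7.3771
= 4.92

4.92


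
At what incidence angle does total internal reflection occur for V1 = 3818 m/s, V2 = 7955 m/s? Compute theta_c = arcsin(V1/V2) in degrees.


V1/V2 = 3818/7955 = 0.47995
theta_c = arcsin(0.47995) = 28.6821 degrees

28.6821


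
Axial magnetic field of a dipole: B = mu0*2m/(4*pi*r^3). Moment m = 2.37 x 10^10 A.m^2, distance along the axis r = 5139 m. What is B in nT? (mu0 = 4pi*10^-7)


m = 2.37 x 10^10 = 23700000000 A.m^2
2m = 47400000000 A.m^2
r^3 = 5139^3 = 135717500619
B = (4pi*10^-7) * 47400000000 / (4*pi * 135717500619) * 1e9
= 59564.596712 / 1705476411632.87 * 1e9
= 34.9255 nT

34.9255


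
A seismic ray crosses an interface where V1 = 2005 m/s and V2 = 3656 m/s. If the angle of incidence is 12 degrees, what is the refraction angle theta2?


sin(theta1) = sin(12 deg) = 0.207912
sin(theta2) = V2/V1 * sin(theta1) = 3656/2005 * 0.207912 = 0.379115
theta2 = arcsin(0.379115) = 22.2789 degrees

22.2789


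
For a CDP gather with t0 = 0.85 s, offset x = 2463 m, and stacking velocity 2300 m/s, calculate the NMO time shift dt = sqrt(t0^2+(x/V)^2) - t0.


x/Vnmo = 2463/2300 = 1.07087
(x/Vnmo)^2 = 1.146762
t0^2 = 0.7225
sqrt(0.7225 + 1.146762) = 1.367209
dt = 1.367209 - 0.85 = 0.517209

0.517209


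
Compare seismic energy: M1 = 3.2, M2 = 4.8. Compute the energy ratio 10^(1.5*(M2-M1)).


M2 - M1 = 4.8 - 3.2 = 1.6
1.5 * 1.6 = 2.4
ratio = 10^2.4 = 251.19

251.19


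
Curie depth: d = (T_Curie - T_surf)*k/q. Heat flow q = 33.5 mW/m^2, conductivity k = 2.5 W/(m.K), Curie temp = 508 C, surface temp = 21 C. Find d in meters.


T_Curie - T_surf = 508 - 21 = 487 C
Convert q to W/m^2: 33.5 mW/m^2 = 0.0335 W/m^2
d = 487 * 2.5 / 0.0335 = 36343.28 m

36343.28


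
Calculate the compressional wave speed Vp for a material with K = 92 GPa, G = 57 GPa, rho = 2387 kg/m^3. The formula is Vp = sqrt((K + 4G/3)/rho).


First compute the effective modulus:
K + 4G/3 = 92e9 + 4*57e9/3 = 168000000000.0 Pa
Then divide by density:
168000000000.0 / 2387 = 70381231.6716 Pa/(kg/m^3)
Take the square root:
Vp = sqrt(70381231.6716) = 8389.35 m/s

8389.35


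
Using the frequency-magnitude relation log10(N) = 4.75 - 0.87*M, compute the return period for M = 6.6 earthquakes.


log10(N) = 4.75 - 0.87*6.6 = -0.992
N = 10^-0.992 = 0.101859
T = 1/N = 1/0.101859 = 9.8175 years

9.8175


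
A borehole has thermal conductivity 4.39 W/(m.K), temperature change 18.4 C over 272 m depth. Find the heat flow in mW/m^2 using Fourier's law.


q = k * dT / dz * 1000
= 4.39 * 18.4 / 272 * 1000
= 0.296971 * 1000
= 296.9706 mW/m^2

296.9706


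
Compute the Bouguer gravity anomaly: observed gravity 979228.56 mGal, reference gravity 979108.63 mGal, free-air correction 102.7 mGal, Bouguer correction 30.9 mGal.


BA = g_obs - g_ref + FAC - BC
= 979228.56 - 979108.63 + 102.7 - 30.9
= 191.73 mGal

191.73


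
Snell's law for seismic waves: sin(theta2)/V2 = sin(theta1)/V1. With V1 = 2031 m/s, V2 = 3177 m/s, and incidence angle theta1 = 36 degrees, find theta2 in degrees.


sin(theta1) = sin(36 deg) = 0.587785
sin(theta2) = V2/V1 * sin(theta1) = 3177/2031 * 0.587785 = 0.919445
theta2 = arcsin(0.919445) = 66.8451 degrees

66.8451


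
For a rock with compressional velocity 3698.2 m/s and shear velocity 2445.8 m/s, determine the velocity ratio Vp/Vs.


Vp/Vs = 3698.2 / 2445.8
= 1.5121

1.5121


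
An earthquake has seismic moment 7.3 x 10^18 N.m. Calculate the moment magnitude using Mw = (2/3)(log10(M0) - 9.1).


log10(M0) = log10(7.3 x 10^18) = 18.8633
Mw = 2/3 * (18.8633 - 9.1)
= 2/3 * 9.7633
= 6.51

6.51


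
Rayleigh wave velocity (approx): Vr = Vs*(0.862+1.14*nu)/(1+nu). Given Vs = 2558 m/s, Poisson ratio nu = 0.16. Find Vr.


Numerator factor = 0.862 + 1.14*0.16 = 1.0444
Denominator = 1 + 0.16 = 1.16
Vr = 2558 * 1.0444 / 1.16 = 2303.08 m/s

2303.08


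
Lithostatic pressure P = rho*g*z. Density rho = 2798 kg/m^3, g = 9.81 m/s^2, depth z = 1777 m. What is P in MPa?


P = rho * g * z / 1e6
= 2798 * 9.81 * 1777 / 1e6
= 48775771.26 / 1e6
= 48.7758 MPa

48.7758


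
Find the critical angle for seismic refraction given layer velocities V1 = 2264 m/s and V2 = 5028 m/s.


V1/V2 = 2264/5028 = 0.450278
theta_c = arcsin(0.450278) = 26.7615 degrees

26.7615


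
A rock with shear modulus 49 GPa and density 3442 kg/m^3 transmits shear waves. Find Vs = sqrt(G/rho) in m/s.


Convert G to Pa: G = 49e9 Pa
Compute G/rho = 49e9 / 3442 = 14235909.355
Vs = sqrt(14235909.355) = 3773.05 m/s

3773.05


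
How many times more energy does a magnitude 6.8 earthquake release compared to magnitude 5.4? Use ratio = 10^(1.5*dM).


M2 - M1 = 6.8 - 5.4 = 1.4
1.5 * 1.4 = 2.1
ratio = 10^2.1 = 125.89

125.89


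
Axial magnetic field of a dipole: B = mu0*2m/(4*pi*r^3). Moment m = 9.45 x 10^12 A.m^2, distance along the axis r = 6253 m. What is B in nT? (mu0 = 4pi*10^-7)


m = 9.45 x 10^12 = 9450000000000 A.m^2
2m = 18900000000000 A.m^2
r^3 = 6253^3 = 244492356277
B = (4pi*10^-7) * 18900000000000 / (4*pi * 244492356277) * 1e9
= 23750440.461139 / 3072381561354.73 * 1e9
= 7730.303 nT

7730.303


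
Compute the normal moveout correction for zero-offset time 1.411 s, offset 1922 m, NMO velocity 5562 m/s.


x/Vnmo = 1922/5562 = 0.345559
(x/Vnmo)^2 = 0.119411
t0^2 = 1.990921
sqrt(1.990921 + 0.119411) = 1.452698
dt = 1.452698 - 1.411 = 0.041698

0.041698


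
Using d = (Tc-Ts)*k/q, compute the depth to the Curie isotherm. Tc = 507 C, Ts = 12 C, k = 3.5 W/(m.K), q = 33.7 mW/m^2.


T_Curie - T_surf = 507 - 12 = 495 C
Convert q to W/m^2: 33.7 mW/m^2 = 0.0337 W/m^2
d = 495 * 3.5 / 0.0337 = 51409.5 m

51409.5


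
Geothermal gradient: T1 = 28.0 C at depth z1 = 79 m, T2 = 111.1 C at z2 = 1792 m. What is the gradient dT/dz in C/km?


dT = 111.1 - 28.0 = 83.1 C
dz = 1792 - 79 = 1713 m
gradient = dT/dz * 1000 = 83.1/1713 * 1000 = 48.5114 C/km

48.5114


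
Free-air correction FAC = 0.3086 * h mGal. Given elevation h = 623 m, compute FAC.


FAC = 0.3086 * h
= 0.3086 * 623
= 192.2578 mGal

192.2578


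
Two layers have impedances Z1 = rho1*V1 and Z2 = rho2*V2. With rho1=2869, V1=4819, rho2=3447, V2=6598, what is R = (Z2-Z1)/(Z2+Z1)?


Z1 = 2869 * 4819 = 13825711
Z2 = 3447 * 6598 = 22743306
R = (22743306 - 13825711) / (22743306 + 13825711) = 8917595 / 36569017 = 0.2439

0.2439


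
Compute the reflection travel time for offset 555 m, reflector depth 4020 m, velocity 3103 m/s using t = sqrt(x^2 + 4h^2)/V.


x^2 + 4h^2 = 555^2 + 4*4020^2 = 308025 + 64641600 = 64949625
sqrt(64949625) = 8059.133
t = 8059.133 / 3103 = 2.5972 s

2.5972


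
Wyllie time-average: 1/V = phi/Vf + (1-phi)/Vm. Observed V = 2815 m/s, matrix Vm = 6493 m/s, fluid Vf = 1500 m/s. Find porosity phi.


1/V - 1/Vm = 1/2815 - 1/6493 = 0.00020123
1/Vf - 1/Vm = 1/1500 - 1/6493 = 0.00051265
phi = 0.00020123 / 0.00051265 = 0.3925

0.3925


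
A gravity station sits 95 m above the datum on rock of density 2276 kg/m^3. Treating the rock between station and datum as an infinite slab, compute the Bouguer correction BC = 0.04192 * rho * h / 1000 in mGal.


BC = 0.04192 * rho * h / 1000
= 0.04192 * 2276 * 95 / 1000
= 9.0639 mGal

9.0639


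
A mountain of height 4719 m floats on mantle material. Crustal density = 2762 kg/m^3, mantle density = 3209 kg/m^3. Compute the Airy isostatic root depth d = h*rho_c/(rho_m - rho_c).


rho_m - rho_c = 3209 - 2762 = 447
d = 4719 * 2762 / 447
= 13033878 / 447
= 29158.56 m

29158.56


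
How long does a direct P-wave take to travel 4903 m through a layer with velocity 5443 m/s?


t = x / V
= 4903 / 5443
= 0.9008 s

0.9008


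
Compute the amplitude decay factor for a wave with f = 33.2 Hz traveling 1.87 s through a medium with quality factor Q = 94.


pi*f*t/Q = pi*33.2*1.87/94 = 2.074922
A/A0 = exp(-2.074922) = 0.125566

0.125566


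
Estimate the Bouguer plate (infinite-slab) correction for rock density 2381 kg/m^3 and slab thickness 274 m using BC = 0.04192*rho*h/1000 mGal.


BC = 0.04192 * rho * h / 1000
= 0.04192 * 2381 * 274 / 1000
= 27.3484 mGal

27.3484


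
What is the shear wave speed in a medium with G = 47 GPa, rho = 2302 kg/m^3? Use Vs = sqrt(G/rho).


Convert G to Pa: G = 47e9 Pa
Compute G/rho = 47e9 / 2302 = 20417028.6707
Vs = sqrt(20417028.6707) = 4518.52 m/s

4518.52


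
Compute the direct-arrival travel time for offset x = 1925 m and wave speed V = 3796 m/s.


t = x / V
= 1925 / 3796
= 0.5071 s

0.5071


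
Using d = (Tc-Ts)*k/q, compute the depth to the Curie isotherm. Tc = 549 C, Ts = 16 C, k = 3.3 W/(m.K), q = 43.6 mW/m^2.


T_Curie - T_surf = 549 - 16 = 533 C
Convert q to W/m^2: 43.6 mW/m^2 = 0.0436 W/m^2
d = 533 * 3.3 / 0.0436 = 40341.74 m

40341.74


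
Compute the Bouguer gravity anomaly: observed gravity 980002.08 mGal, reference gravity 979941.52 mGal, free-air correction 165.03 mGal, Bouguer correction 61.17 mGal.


BA = g_obs - g_ref + FAC - BC
= 980002.08 - 979941.52 + 165.03 - 61.17
= 164.42 mGal

164.42


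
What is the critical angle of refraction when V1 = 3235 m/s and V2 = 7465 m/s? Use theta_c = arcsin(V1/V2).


V1/V2 = 3235/7465 = 0.433356
theta_c = arcsin(0.433356) = 25.6807 degrees

25.6807


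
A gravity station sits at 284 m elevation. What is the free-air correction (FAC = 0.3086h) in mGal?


FAC = 0.3086 * h
= 0.3086 * 284
= 87.6424 mGal

87.6424
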